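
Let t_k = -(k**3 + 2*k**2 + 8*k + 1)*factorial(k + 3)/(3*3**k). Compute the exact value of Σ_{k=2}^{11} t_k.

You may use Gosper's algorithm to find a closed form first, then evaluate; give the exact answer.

Compute t_(k+1)/t_k: get (k**4 + 9*k**3 + 35*k**2 + 72*k + 48)/(3*(k**3 + 2*k**2 + 8*k + 1)).
A = k/3 + 4/3, B = 1, C = k**3 + 2*k**2 + 8*k + 1.
f must satisfy (k/3 + 4/3)·f(k+1) − (1)·f(k) = k**3 + 2*k**2 + 8*k + 1.
d = 2 from the (1,0,3) case.
Coefficient equations give f(k) = 3*(k**2 - k + 1).
Get s_k = R·t_k = -(k**2 - k + 1)*factorial(k + 3)/3**k with R(k) = B(k−1)f(k)/C(k) = 3*(k**2 - k + 1)/(k**3 + 2*k**2 + 8*k + 1).
Δs = -(k**3 + 2*k**2 + 8*k + 1)*factorial(k + 3)/(3*3**k), as required.
Σ_(k=2)^(11) t_k = s_(12) − s_(2) = -238574336000/729 − (-40) = -238574306840/729.

Σ = -238574306840/729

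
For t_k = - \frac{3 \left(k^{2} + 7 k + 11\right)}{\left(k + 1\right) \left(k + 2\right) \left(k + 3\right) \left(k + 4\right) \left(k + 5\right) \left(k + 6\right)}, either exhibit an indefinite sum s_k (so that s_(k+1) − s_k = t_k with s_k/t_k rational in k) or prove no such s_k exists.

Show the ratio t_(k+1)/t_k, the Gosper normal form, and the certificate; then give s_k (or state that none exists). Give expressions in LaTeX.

s_k = \frac{k \left(- k^{2} - 9 k - 23\right)}{15 \left(k^{3} + 9 k^{2} + 23 k + 15\right)}

The ratio is (k + 1)*(7*k + (k + 1)**2 + 18)/((k + 7)*(k**2 + 7*k + 11)).
Gosper form: A/B · C(k+1)/C(k) with A=k + 1, B=k + 7, C=k**2 + 7*k + 11.
Need (k + 1)·f(k+1) − (k + 6)·f(k) = k**2 + 7*k + 11.
Degrees (1,1,2) ⇒ d ≤ 5.
Solve for f: f(k) = k*(k + 2)*(k + 4)*(k**2 + 9*k + 23)/45 (degree 5 ≤ 5).
Get s_k = R·t_k = k*(-k**2 - 9*k - 23)/(15*(k**3 + 9*k**2 + 23*k + 15)) with R(k) = B(k−1)f(k)/C(k) = k*(k + 2)*(k + 4)*(k + 6)*(k**2 + 9*k + 23)/(45*(k**2 + 7*k + 11)).
s_(k+1) − s_k = 3*(-k**2 - 7*k - 11)/(k**6 + 21*k**5 + 175*k**4 + 735*k**3 + 1624*k**2 + 1764*k + 720) = t_k.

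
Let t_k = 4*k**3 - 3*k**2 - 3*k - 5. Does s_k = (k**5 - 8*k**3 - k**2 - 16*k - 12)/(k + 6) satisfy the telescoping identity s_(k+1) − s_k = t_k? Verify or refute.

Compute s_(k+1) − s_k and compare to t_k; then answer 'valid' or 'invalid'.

Invalid: residual 3*(-3*k**4 - 24*k**3 + 22*k**2 + 19*k + 26)/(k**2 + 13*k + 42) ≠ 0.

s_(k+1) = (-16*k + (k + 1)**5 - 8*(k + 1)**3 - (k + 1)**2 - 28)/(k + 7)
s_(k+1) − s_k = 2*(2*k**5 + 20*k**4 + 27*k**3 - 52*k**2 - 67*k - 66)/(k**2 + 13*k + 42)
(s_(k+1) − s_k) − t_k = 3*(-3*k**4 - 24*k**3 + 22*k**2 + 19*k + 26)/(k**2 + 13*k + 42)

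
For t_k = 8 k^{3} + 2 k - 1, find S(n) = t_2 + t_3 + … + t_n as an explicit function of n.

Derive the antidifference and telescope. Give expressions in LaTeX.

r(k) = (2*k + 8*(k + 1)**3 + 1)/(8*k**3 + 2*k - 1) after simplifying.
A = 1, B = 1, C = k**3 + k/4 - 1/8.
Key eq: (1)·f(k+1) = (1)·f(k) + (k**3 + k/4 - 1/8).
deg f ≤ 4 (via 0,0,3).
Coefficient equations give f(k) = k*(2*k**3 - 4*k**2 + 3*k - 2)/8.
So s_k = (B(k−1)f/C)·t_k = (k*(2*k**3 - 4*k**2 + 3*k - 2)/(8*k**3 + 2*k - 1))·t_k = k*(2*k**3 - 4*k**2 + 3*k - 2).
s_(k+1) − s_k = 8*k**3 + 2*k - 1 = t_k.
s_(n+1) = 2*n**4 + 4*n**3 + 3*n**2 - 1 and s_(2) = 8, so S(n) = 2*n**4 + 4*n**3 + 3*n**2 - 9.

S(n) = 2 n^{4} + 4 n^{3} + 3 n^{2} - 9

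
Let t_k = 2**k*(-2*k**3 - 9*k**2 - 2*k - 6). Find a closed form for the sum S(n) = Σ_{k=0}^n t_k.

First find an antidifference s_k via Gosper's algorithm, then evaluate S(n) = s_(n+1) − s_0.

Step 1: r(k) = 2*(2*k**3 + 15*k**2 + 26*k + 19)/(2*k**3 + 9*k**2 + 2*k + 6).
Factor: A=2; B=1; C=k**3 + 9*k**2/2 + k + 3.
f must satisfy (2)·f(k+1) − (1)·f(k) = k**3 + 9*k**2/2 + k + 3.
From deg A=0, deg B=0, deg C=3: d=3.
A polynomial solution: f(k) = (2*k**3 - 3*k**2 + 2*k + 4)/2.
R(k) = B(k−1)·f(k)/C(k) = (2*k**3 - 3*k**2 + 2*k + 4)/(2*k**3 + 9*k**2 + 2*k + 6); s_k = R·t_k = 2**k*(-2*k**3 + 3*k**2 - 2*k - 4).
Verify: 2**k*(-2*k**3 - 9*k**2 - 2*k - 6) matches t_k.
Telescope: S(n) = s_(n+1) − s_(0) = 2**(n + 1)*(-2*n**3 - 3*n**2 - 2*n - 5) − (-4) = -4*2**n*n**3 - 6*2**n*n**2 - 4*2**n*n - 10*2**n + 4.

S(n) = -4*2**n*n**3 - 6*2**n*n**2 - 4*2**n*n - 10*2**n + 4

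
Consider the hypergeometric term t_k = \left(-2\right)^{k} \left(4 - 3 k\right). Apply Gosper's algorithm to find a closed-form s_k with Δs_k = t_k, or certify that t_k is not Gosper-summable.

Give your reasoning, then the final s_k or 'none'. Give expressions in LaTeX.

s_k = \left(-2\right)^{k} \left(k - 2\right)

Ratio r(k) = 2*(1 - 3*k)/(3*k - 4).
Factor: A=-2; B=1; C=k - 4/3.
f must satisfy (-2)·f(k+1) − (1)·f(k) = k - 4/3.
Degrees (0,0,1) ⇒ d ≤ 1.
Solving with deg f ≤ 1: f(k) = -(k - 2)/3.
So s_k = (B(k−1)f/C)·t_k = (-(k - 2)/(3*k - 4))·t_k = (-2)**k*(k - 2).
Δs = (-2)**k*(4 - 3*k), as required.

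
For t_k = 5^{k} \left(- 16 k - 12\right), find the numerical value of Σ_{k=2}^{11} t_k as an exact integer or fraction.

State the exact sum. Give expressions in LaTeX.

Σ = -11230468600

t_(k+1)/t_k = 5*(4*k + 7)/(4*k + 3).
So A=5 and B=1, with C=k + 3/4.
Key eq: (5)·f(k+1) = (1)·f(k) + (k + 3/4).
d = 1 from the (0,0,1) case.
Match coefficients ⇒ f(k) = (2*k - 1)/8.
So s_k = (B(k−1)f/C)·t_k = ((2*k - 1)/(2*(4*k + 3)))·t_k = 5**k*(2 - 4*k).
Verify: 5**k*(-16*k - 12) matches t_k.
Telescoping: Σ = s_(12) − s_(2) = -11230468750 − (-150) = -11230468600.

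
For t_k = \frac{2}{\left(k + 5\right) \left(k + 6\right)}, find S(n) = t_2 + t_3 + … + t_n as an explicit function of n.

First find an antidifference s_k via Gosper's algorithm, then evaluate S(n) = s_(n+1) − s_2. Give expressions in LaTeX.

S(n) = \frac{2 \left(n - 1\right)}{7 \left(n + 6\right)}

Ratio r(k) = (k + 5)/(k + 7).
A = k + 5, B = k + 7, C = 1.
Need (k + 5)·f(k+1) − (k + 6)·f(k) = 1.
From deg A=1, deg B=1, deg C=0: d=1.
Match coefficients ⇒ f(k) = k/5.
R(k) = B(k−1)·f(k)/C(k) = k*(k + 6)/5; s_k = R·t_k = 2*k/(5*(k + 5)).
Δs = 2/(k**2 + 11*k + 30), as required.
s_(n+1) = 2*(n + 1)/(5*(n + 6)) and s_(2) = 4/35, so S(n) = 2*(n - 1)/(7*(n + 6)).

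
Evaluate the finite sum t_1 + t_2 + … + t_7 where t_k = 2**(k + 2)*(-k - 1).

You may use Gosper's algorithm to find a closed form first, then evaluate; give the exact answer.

Ratio r(k) = 2*(k + 2)/(k + 1).
Gosper form: A/B · C(k+1)/C(k) with A=2, B=1, C=k + 1.
Set up (2)·f(k+1) − (1)·f(k) − (k + 1) = 0.
Degrees (0,0,1) ⇒ d ≤ 1.
Solve for f: f(k) = k - 1 (degree 1 ≤ 1).
Then R = B(k−1)f/C = (k - 1)/(k + 1), so s_k = R(k)·t_k = 2**(k + 2)*(1 - k).
Check: Δs_k = 2**(k + 2)*(-k - 1). ✓
Telescoping: Σ = s_(8) − s_(1) = -7168 − (0) = -7168.

Σ = -7168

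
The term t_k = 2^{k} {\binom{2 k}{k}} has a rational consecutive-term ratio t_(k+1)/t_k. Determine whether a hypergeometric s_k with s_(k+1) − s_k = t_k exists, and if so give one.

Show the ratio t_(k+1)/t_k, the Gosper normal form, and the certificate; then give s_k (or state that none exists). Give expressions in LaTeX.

not Gosper-summable; s_k does not exist

r(k) = 4*(2*k + 1)/(k + 1) after simplifying.
Normal form (A,B,C) = (8*k + 4, k + 1, 1).
f must satisfy (8*k + 4)·f(k+1) − (k)·f(k) = 1.
From deg A=1, deg B=1, deg C=0: d=-1.
Bound -1 < 0, so the key equation has no polynomial solution.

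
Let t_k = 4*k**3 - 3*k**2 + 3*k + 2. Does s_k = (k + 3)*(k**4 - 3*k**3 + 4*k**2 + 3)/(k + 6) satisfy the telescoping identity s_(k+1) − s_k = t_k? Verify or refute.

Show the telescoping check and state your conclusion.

s_(k+1) = (k + 4)*((k + 1)**4 - 3*(k + 1)**3 + 4*(k + 1)**2 + 3)/(k + 7)
s_(k+1) − s_k = (4*k**5 + 40*k**4 + 60*k**3 - 28*k**2 + 92*k + 57)/(k**2 + 13*k + 42)
(s_(k+1) − s_k) − t_k = 3*(-3*k**4 - 24*k**3 + 19*k**2 - 20*k - 9)/(k**2 + 13*k + 42)

Invalid: residual 3*(-3*k**4 - 24*k**3 + 19*k**2 - 20*k - 9)/(k**2 + 13*k + 42) ≠ 0.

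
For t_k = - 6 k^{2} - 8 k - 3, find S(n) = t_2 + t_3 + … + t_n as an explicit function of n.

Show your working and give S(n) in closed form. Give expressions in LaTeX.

S(n) = - 2 n^{3} - 7 n^{2} - 8 n + 17

r(k) = (6*k**2 + 20*k + 17)/(6*k**2 + 8*k + 3) after simplifying.
Take A(k)=1, B(k)=1, C(k)=k**2 + 4*k/3 + 1/2.
Need (1)·f(k+1) − (1)·f(k) = k**2 + 4*k/3 + 1/2.
deg f ≤ 3 (via 0,0,2).
Solving with deg f ≤ 3: f(k) = k**2*(2*k + 1)/6.
So s_k = (B(k−1)f/C)·t_k = (k**2*(2*k + 1)/(6*k**2 + 8*k + 3))·t_k = k**2*(-2*k - 1).
Verify: -6*k**2 - 8*k - 3 matches t_k.
Evaluate: s_(n+1) = -2*n**3 - 7*n**2 - 8*n - 3; subtract s_(2) = -20 ⇒ S(n) = -2*n**3 - 7*n**2 - 8*n + 17.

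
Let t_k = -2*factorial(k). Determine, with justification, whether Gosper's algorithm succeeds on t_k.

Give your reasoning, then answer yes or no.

No — t_k has no hypergeometric antidifference.

Compute t_(k+1)/t_k: get k + 1.
So A=k + 1 and B=1, with C=1.
Solve (k + 1)·f(k+1) − (1)·f(k) = 1.
Degrees (1,0,0) ⇒ d ≤ -1.
d = -1 < 0 ⇒ no nonzero polynomial f; not summable.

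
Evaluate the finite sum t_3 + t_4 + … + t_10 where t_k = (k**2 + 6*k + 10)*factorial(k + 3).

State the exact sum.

Σ = 1133317782000

Step 1: r(k) = (k + 4)*(6*k + (k + 1)**2 + 16)/(k**2 + 6*k + 10).
Take A(k)=k + 4, B(k)=1, C(k)=k**2 + 6*k + 10.
Solve (k + 4)·f(k+1) − (1)·f(k) = k**2 + 6*k + 10.
Bound: deg f ≤ 1.
Match coefficients ⇒ f(k) = k + 2.
Certificate R = B(k−1)f/C = (k + 2)/(k**2 + 6*k + 10) gives s_k = (k + 2)*factorial(k + 3).
s_(k+1) − s_k = (k**2 + 6*k + 10)*factorial(k + 3) = t_k.
Sum = s_(11) − s_(3); s_(11) = 1133317785600, s_(3) = 3600 ⇒ 1133317782000.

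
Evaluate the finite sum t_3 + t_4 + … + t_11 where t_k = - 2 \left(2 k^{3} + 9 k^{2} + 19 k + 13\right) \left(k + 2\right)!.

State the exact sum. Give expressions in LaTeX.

Step 1: r(k) = (2*k**4 + 21*k**3 + 88*k**2 + 172*k + 129)/(2*k**3 + 9*k**2 + 19*k + 13).
Take A(k)=k + 3, B(k)=1, C(k)=k**3 + 9*k**2/2 + 19*k/2 + 13/2.
Set up (k + 3)·f(k+1) − (1)·f(k) − (k**3 + 9*k**2/2 + 19*k/2 + 13/2) = 0.
Bound: deg f ≤ 2.
Solving with deg f ≤ 2: f(k) = (2*k**2 + k + 2)/2.
R(k) = B(k−1)·f(k)/C(k) = (2*k**2 + k + 2)/(2*k**3 + 9*k**2 + 19*k + 13); s_k = R·t_k = -2*(2*k**2 + k + 2)*factorial(k + 2).
s_(k+1) − s_k = -2*(2*k**3 + 9*k**2 + 19*k + 13)*factorial(k + 2) = t_k.
Sum = s_(12) − s_(3); s_(12) = -52655687884800, s_(3) = -5520 ⇒ -52655687879280.

Σ = -52655687879280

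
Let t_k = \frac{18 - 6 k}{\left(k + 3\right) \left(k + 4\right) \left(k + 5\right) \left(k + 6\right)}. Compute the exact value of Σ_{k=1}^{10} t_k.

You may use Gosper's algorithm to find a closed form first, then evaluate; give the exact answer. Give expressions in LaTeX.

Ratio r(k) = (k - 2)*(k + 3)/((k - 3)*(k + 7)).
So A=k + 3 and B=k + 7, with C=k - 3.
Key eq: (k + 3)·f(k+1) = (k + 6)·f(k) + (k - 3).
From deg A=1, deg B=1, deg C=1: d=3.
Coefficient equations give f(k) = -k*(k**2 + 12*k + 107)/120.
Get s_k = R·t_k = k*(k**2 + 12*k + 107)/(20*(k + 3)*(k + 4)*(k + 5)) with R(k) = B(k−1)f(k)/C(k) = -k*(k + 6)*(k**2 + 12*k + 107)/(120*(k - 3)).
s_(k+1) − s_k = 6*(3 - k)/(k**4 + 18*k**3 + 119*k**2 + 342*k + 360) = t_k.
Telescoping: Σ = s_(11) − s_(1) = 33/560 − (1/20) = 1/112.

Σ = 1/112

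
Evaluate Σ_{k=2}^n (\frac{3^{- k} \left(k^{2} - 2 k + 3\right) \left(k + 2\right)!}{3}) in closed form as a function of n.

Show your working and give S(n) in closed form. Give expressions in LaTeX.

S(n) = 3^{- n - 1} \left(8 \cdot 3^{n} + n^{4} n! + 4 n^{3} n! - n^{2} n! - 16 n n! - 12 n!\right)

Ratio r(k) = (k + 3)*(-2*k + (k + 1)**2 + 1)/(3*(k**2 - 2*k + 3)).
A = k/3 + 1, B = 1, C = k**2 - 2*k + 3.
Solve (k/3 + 1)·f(k+1) − (1)·f(k) = k**2 - 2*k + 3.
Bound: deg f ≤ 1.
A polynomial solution: f(k) = 3*(k - 3).
Then R = B(k−1)f/C = 3*(k - 3)/(k**2 - 2*k + 3), so s_k = R(k)·t_k = (k - 3)*factorial(k + 2)/3**k.
Check: Δs_k = (k**2 - 2*k + 3)*factorial(k + 2)/(3*3**k). ✓
Telescope: S(n) = s_(n+1) − s_(2) = 3**(-n - 1)*(n - 2)*factorial(n + 3) − (-8/3) = 3**(-n - 1)*(8*3**n + n**4*factorial(n) + 4*n**3*factorial(n) - n**2*factorial(n) - 16*n*factorial(n) - 12*factorial(n)).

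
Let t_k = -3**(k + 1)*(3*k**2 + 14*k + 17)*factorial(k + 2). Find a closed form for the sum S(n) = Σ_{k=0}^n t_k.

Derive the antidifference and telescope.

The ratio is 3*(3*k**3 + 29*k**2 + 94*k + 102)/(3*k**2 + 14*k + 17).
Take A(k)=3*k + 9, B(k)=1, C(k)=k**2 + 14*k/3 + 17/3.
f must satisfy (3*k + 9)·f(k+1) − (1)·f(k) = k**2 + 14*k/3 + 17/3.
Bound: deg f ≤ 1.
Match coefficients ⇒ f(k) = (k + 1)/3.
Get s_k = R·t_k = -3**(k + 1)*(k + 1)*factorial(k + 2) with R(k) = B(k−1)f(k)/C(k) = (k + 1)/(3*k**2 + 14*k + 17).
Check: Δs_k = -3**(k + 1)*(3*k**2 + 14*k + 17)*factorial(k + 2). ✓
s_(n+1) = -3**(n + 2)*(n + 2)*factorial(n + 3) and s_(0) = -6, so S(n) = -9*3**n*n*factorial(n + 3) - 18*3**n*factorial(n + 3) + 6.

S(n) = -9*3**n*n*factorial(n + 3) - 18*3**n*factorial(n + 3) + 6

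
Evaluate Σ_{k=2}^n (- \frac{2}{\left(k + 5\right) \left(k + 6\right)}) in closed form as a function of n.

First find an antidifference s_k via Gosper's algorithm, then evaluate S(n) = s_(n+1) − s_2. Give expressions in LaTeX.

r(k) = (k + 5)/(k + 7) after simplifying.
Factor: A=k + 5; B=k + 7; C=1.
Set up (k + 5)·f(k+1) − (k + 6)·f(k) − (1) = 0.
From deg A=1, deg B=1, deg C=0: d=1.
Coefficient equations give f(k) = k/5.
Get s_k = R·t_k = -2*k/(5*k + 25) with R(k) = B(k−1)f(k)/C(k) = k*(k + 6)/5.
Δs = -2/(k**2 + 11*k + 30), as required.
Telescope: S(n) = s_(n+1) − s_(2) = 2*(-n - 1)/(5*(n + 6)) − (-4/35) = 2*(1 - n)/(7*(n + 6)).

S(n) = \frac{2 \left(1 - n\right)}{7 \left(n + 6\right)}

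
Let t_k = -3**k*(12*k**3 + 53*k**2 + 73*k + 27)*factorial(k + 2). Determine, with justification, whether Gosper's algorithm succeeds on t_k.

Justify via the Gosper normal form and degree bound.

Yes. s_k = -3**k*k*(4*k - 1)*factorial(k + 2).

Step 1: r(k) = 3*(12*k**4 + 125*k**3 + 482*k**2 + 810*k + 495)/(12*k**3 + 53*k**2 + 73*k + 27).
Normal form (A,B,C) = (3*k + 9, 1, k**3 + 53*k**2/12 + 73*k/12 + 9/4).
Solve (3*k + 9)·f(k+1) − (1)·f(k) = k**3 + 53*k**2/12 + 73*k/12 + 9/4.
Bound: deg f ≤ 2.
Coefficient equations give f(k) = k*(4*k - 1)/12.
Then R = B(k−1)f/C = k*(4*k - 1)/(12*k**3 + 53*k**2 + 73*k + 27), so s_k = R(k)·t_k = -3**k*k*(4*k - 1)*factorial(k + 2).
s_(k+1) − s_k = -3**k*(12*k**3 + 53*k**2 + 73*k + 27)*factorial(k + 2) = t_k.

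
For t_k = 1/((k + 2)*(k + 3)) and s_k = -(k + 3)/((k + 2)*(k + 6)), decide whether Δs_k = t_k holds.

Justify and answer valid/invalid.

s_(k+1) = (-k - 4)/((k + 3)*(k + 7))
s_(k+1) − s_k = (k**2 + 7*k + 15)/(k**4 + 18*k**3 + 113*k**2 + 288*k + 252)
(s_(k+1) − s_k) − t_k = 3*(-2*k - 9)/(k**4 + 18*k**3 + 113*k**2 + 288*k + 252)

Invalid: residual 3*(-2*k - 9)/(k**4 + 18*k**3 + 113*k**2 + 288*k + 252) ≠ 0.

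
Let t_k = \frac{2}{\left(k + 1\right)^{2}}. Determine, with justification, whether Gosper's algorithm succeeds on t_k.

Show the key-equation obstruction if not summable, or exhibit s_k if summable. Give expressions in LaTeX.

No. Not Gosper-summable.

r(k) = (k + 1)**2/(k + 2)**2 after simplifying.
A = k**2 + 2*k + 1, B = k**2 + 4*k + 4, C = 1.
Set up (k**2 + 2*k + 1)·f(k+1) − (k**2 + 2*k + 1)·f(k) − (1) = 0.
Bound: deg f ≤ 0.
f = c0 ⇒ A·f(k+1) − B(k−1)·f(k) − C = -1. The system {-1 = 0} is inconsistent; no antidifference.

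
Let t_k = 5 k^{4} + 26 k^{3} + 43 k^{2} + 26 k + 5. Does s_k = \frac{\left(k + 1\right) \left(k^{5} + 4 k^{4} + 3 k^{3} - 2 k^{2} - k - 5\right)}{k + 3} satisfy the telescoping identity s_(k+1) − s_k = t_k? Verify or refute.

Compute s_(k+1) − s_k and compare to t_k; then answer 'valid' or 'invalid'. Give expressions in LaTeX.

Invalid: residual \frac{2 \left(- 4 k^{5} - 37 k^{4} - 118 k^{3} - 157 k^{2} - 84 k - 20\right)}{k^{2} + 7 k + 12} ≠ 0.

s_(k+1) = k*(k**5 + 11*k**4 + 47*k**3 + 99*k**2 + 107*k + 50)/(k + 4)
s_(k+1) − s_k = (5*k**6 + 53*k**5 + 211*k**4 + 403*k**3 + 389*k**2 + 179*k + 20)/(k**2 + 7*k + 12)
(s_(k+1) − s_k) − t_k = 2*(-4*k**5 - 37*k**4 - 118*k**3 - 157*k**2 - 84*k - 20)/(k**2 + 7*k + 12)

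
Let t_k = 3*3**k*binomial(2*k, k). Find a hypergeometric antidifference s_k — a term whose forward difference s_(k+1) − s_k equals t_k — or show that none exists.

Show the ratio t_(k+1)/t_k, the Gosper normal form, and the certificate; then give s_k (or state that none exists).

Compute t_(k+1)/t_k: get 6*(2*k + 1)/(k + 1).
Gosper form: A/B · C(k+1)/C(k) with A=12*k + 6, B=k + 1, C=1.
Solve (12*k + 6)·f(k+1) − (k)·f(k) = 1.
Degrees (1,1,0) ⇒ d ≤ -1.
Bound -1 < 0, so the key equation has no polynomial solution.

not Gosper-summable; s_k does not exist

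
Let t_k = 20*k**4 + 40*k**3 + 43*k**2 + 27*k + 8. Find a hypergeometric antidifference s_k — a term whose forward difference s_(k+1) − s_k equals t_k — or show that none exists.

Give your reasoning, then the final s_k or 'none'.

t_(k+1)/t_k = (20*k**4 + 120*k**3 + 283*k**2 + 313*k + 138)/(20*k**4 + 40*k**3 + 43*k**2 + 27*k + 8).
A = 1, B = 1, C = k**4 + 2*k**3 + 43*k**2/20 + 27*k/20 + 2/5.
Solve (1)·f(k+1) − (1)·f(k) = k**4 + 2*k**3 + 43*k**2/20 + 27*k/20 + 2/5.
Bound: deg f ≤ 5.
Solving with deg f ≤ 5: f(k) = k*(4*k**4 + k**2 + 2*k + 1)/20.
Certificate R = B(k−1)f/C = k*(4*k**4 + k**2 + 2*k + 1)/(20*k**4 + 40*k**3 + 43*k**2 + 27*k + 8) gives s_k = k*(4*k**4 + k**2 + 2*k + 1).
s_(k+1) − s_k = 20*k**4 + 40*k**3 + 43*k**2 + 27*k + 8 = t_k.

s_k = k*(4*k**4 + k**2 + 2*k + 1)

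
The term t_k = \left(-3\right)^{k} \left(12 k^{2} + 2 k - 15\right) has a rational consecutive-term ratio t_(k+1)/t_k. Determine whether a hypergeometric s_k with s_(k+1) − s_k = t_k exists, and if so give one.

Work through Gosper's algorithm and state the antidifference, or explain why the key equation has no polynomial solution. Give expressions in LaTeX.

r(k) = 3*(-12*k**2 - 26*k + 1)/(12*k**2 + 2*k - 15) after simplifying.
Gosper form: A/B · C(k+1)/C(k) with A=-3, B=1, C=k**2 + k/6 - 5/4.
Solve (-3)·f(k+1) − (1)·f(k) = k**2 + k/6 - 5/4.
deg f ≤ 2 (via 0,0,2).
Solve for f: f(k) = -(3*k**2 - 4*k - 3)/12 (degree 2 ≤ 2).
R(k) = B(k−1)·f(k)/C(k) = -(3*k**2 - 4*k - 3)/(12*k**2 + 2*k - 15); s_k = R·t_k = (-3)**k*(-3*k**2 + 4*k + 3).
Check: Δs_k = (-3)**k*(12*k**2 + 2*k - 15). ✓

s_k = \left(-3\right)^{k} \left(- 3 k^{2} + 4 k + 3\right)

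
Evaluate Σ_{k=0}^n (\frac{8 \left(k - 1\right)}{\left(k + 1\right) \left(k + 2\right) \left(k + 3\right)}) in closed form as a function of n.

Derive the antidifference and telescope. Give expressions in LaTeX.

The ratio is k*(k + 1)/((k - 1)*(k + 4)).
Take A(k)=k + 1, B(k)=k + 4, C(k)=k - 1.
Key eq: (k + 1)·f(k+1) = (k + 3)·f(k) + (k - 1).
From deg A=1, deg B=1, deg C=1: d=2.
Solve for f: f(k) = -k (degree 1 ≤ 2).
Certificate R = B(k−1)f/C = -k*(k + 3)/(k - 1) gives s_k = -8*k/((k + 1)*(k + 2)).
s_(k+1) − s_k = 8*(k - 1)/(k**3 + 6*k**2 + 11*k + 6) = t_k.
Σ_(k=0)^n t_k = s_(n+1) − s_(0) = (8*(-n - 1)/(n**2 + 5*n + 6)) − (0), i.e. 8*(-n - 1)/(n**2 + 5*n + 6).

S(n) = \frac{8 \left(- n - 1\right)}{n^{2} + 5 n + 6}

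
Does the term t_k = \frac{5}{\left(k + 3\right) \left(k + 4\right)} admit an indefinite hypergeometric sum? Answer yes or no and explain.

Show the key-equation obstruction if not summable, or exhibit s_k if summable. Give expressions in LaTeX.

Step 1: r(k) = (k + 3)/(k + 5).
A = k + 3, B = k + 5, C = 1.
Need (k + 3)·f(k+1) − (k + 4)·f(k) = 1.
deg f ≤ 1 (via 1,1,0).
Match coefficients ⇒ f(k) = k/3.
Certificate R = B(k−1)f/C = k*(k + 4)/3 gives s_k = 5*k/(3*(k + 3)).
Verify: 5/(k**2 + 7*k + 12) matches t_k.

Yes. s_k = \frac{5 k}{3 \left(k + 3\right)}.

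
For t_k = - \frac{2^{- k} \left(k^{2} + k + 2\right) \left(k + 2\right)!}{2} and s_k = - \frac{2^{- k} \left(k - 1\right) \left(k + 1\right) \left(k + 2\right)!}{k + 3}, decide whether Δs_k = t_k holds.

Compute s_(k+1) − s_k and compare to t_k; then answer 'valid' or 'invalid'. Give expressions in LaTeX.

s_(k+1) = -k*(k + 2)*factorial(k + 3)/(2*2**k*(k + 4))
s_(k+1) − s_k = -(k**4 + 6*k**3 + 13*k**2 + 20*k + 8)*factorial(k + 2)/(2*2**k*(k + 3)*(k + 4))
(s_(k+1) − s_k) − t_k = (k**3 + 4*k**2 + 3*k + 8)*factorial(k + 2)/(2**k*(k + 3)*(k + 4))

Invalid: residual \frac{2^{- k} \left(k^{3} + 4 k^{2} + 3 k + 8\right) \left(k + 2\right)!}{\left(k + 3\right) \left(k + 4\right)} ≠ 0.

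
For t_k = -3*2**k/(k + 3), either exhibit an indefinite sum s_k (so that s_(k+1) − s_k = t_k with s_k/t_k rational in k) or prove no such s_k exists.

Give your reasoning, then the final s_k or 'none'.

The ratio is 2*(k + 3)/(k + 4).
Normal form (A,B,C) = (2*k + 6, k + 4, 1).
Solve (2*k + 6)·f(k+1) − (k + 3)·f(k) = 1.
Degrees (1,1,0) ⇒ d ≤ -1.
deg f ≤ -1 is impossible — no certificate.

no hypergeometric antidifference exists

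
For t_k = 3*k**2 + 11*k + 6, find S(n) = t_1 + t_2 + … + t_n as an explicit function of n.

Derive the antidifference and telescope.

The ratio is (3*k**2 + 17*k + 20)/(3*k**2 + 11*k + 6).
Factor: A=1; B=1; C=k**2 + 11*k/3 + 2.
Set up (1)·f(k+1) − (1)·f(k) − (k**2 + 11*k/3 + 2) = 0.
deg f ≤ 3 (via 0,0,2).
Solving with deg f ≤ 3: f(k) = k*(k**2 + 4*k + 1)/3.
Then R = B(k−1)f/C = k*(k**2 + 4*k + 1)/((k + 3)*(3*k + 2)), so s_k = R(k)·t_k = k*(k**2 + 4*k + 1).
Δs = 3*k**2 + 11*k + 6, as required.
Σ_(k=1)^n t_k = s_(n+1) − s_(1) = (n**3 + 7*n**2 + 12*n + 6) − (6), i.e. n*(n**2 + 7*n + 12).

S(n) = n*(n**2 + 7*n + 12)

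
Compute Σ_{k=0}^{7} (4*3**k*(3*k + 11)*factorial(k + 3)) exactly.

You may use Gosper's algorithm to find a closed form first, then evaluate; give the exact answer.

Σ = 1047576499176

Ratio r(k) = 3*(k + 4)*(3*k + 14)/(3*k + 11).
Take A(k)=3*k + 12, B(k)=1, C(k)=k + 11/3.
Solve (3*k + 12)·f(k+1) − (1)·f(k) = k + 11/3.
Bound: deg f ≤ 0.
A polynomial solution: f(k) = 1/3.
So s_k = (B(k−1)f/C)·t_k = (1/(3*k + 11))·t_k = 4*3**k*factorial(k + 3).
Check: Δs_k = 4*3**k*(3*k + 11)*factorial(k + 3). ✓
Sum = s_(8) − s_(0); s_(8) = 1047576499200, s_(0) = 24 ⇒ 1047576499176.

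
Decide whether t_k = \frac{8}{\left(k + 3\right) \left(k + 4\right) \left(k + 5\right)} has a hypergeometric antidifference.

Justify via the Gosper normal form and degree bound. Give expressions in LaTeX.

Yes. s_k = \frac{k \left(k + 7\right)}{3 \left(k + 3\right) \left(k + 4\right)}.

The ratio is (k + 3)/(k + 6).
So A=k + 3 and B=k + 6, with C=1.
Key eq: (k + 3)·f(k+1) = (k + 5)·f(k) + (1).
Bound: deg f ≤ 2.
A polynomial solution: f(k) = k*(k + 7)/24.
R(k) = B(k−1)·f(k)/C(k) = k*(k + 5)*(k + 7)/24; s_k = R·t_k = k*(k + 7)/(3*(k + 3)*(k + 4)).
Δs = 8/(k**3 + 12*k**2 + 47*k + 60), as required.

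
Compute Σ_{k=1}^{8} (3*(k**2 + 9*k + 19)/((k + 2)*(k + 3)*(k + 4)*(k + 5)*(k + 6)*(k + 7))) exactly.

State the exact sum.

The ratio is (k + 2)*(9*k + (k + 1)**2 + 28)/((k + 8)*(k**2 + 9*k + 19)).
So A=k + 2 and B=k + 8, with C=k**2 + 9*k + 19.
Set up (k + 2)·f(k+1) − (k + 7)·f(k) − (k**2 + 9*k + 19) = 0.
d = 5 from the (1,1,2) case.
Solving with deg f ≤ 5: f(k) = k*(k + 3)*(k + 5)*(k**2 + 12*k + 44)/144.
So s_k = (B(k−1)f/C)·t_k = (k*(k + 3)*(k + 5)*(k + 7)*(k**2 + 12*k + 44)/(144*(k**2 + 9*k + 19)))·t_k = k*(k**2 + 12*k + 44)/(48*(k**3 + 12*k**2 + 44*k + 48)).
s_(k+1) − s_k = 3*(k**2 + 9*k + 19)/(k**6 + 27*k**5 + 295*k**4 + 1665*k**3 + 5104*k**2 + 8028*k + 5040) = t_k.
Evaluate s at k=9 and k=1: 233/11440 and 19/1680; difference 136/15015.

Σ = 136/15015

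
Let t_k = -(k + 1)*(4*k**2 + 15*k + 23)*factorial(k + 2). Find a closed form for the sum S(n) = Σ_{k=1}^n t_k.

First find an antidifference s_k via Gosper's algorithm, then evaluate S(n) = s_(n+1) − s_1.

Compute t_(k+1)/t_k: get (k + 2)*(k + 3)*(15*k + 4*(k + 1)**2 + 38)/((k + 1)*(4*k**2 + 15*k + 23)).
Take A(k)=k + 3, B(k)=1, C(k)=k**3 + 19*k**2/4 + 19*k/2 + 23/4.
Key eq: (k + 3)·f(k+1) = (1)·f(k) + (k**3 + 19*k**2/4 + 19*k/2 + 23/4).
Degrees (1,0,3) ⇒ d ≤ 2.
Match coefficients ⇒ f(k) = (4*k**2 + 3*k + 1)/4.
R(k) = B(k−1)·f(k)/C(k) = (4*k**2 + 3*k + 1)/((k + 1)*(4*k**2 + 15*k + 23)); s_k = R·t_k = -(4*k**2 + 3*k + 1)*factorial(k + 2).
Verify: -(k + 1)*(4*k**2 + 15*k + 23)*factorial(k + 2) matches t_k.
Telescope: S(n) = s_(n+1) − s_(1) = -(4*n**2 + 11*n + 8)*factorial(n + 3) − (-48) = -4*n**2*factorial(n + 3) - 11*n*factorial(n + 3) - 8*factorial(n + 3) + 48.

S(n) = -4*n**2*factorial(n + 3) - 11*n*factorial(n + 3) - 8*factorial(n + 3) + 48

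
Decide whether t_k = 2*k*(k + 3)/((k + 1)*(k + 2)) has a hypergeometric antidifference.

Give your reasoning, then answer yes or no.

t_(k+1)/t_k = (k + 1)**2*(k + 4)/(k*(k + 3)**2).
So A=k + 1 and B=k + 3, with C=k**2 + 3*k.
f must satisfy (k + 1)·f(k+1) − (k + 2)·f(k) = k**2 + 3*k.
Bound: deg f ≤ 2.
A polynomial solution: f(k) = k*(k - 1).
Then R = B(k−1)f/C = (k - 1)*(k + 2)/(k + 3), so s_k = R(k)·t_k = 2*k*(k - 1)/(k + 1).
s_(k+1) − s_k = 2*k*(k + 3)/(k**2 + 3*k + 2) = t_k.

Yes. s_k = 2*k*(k - 1)/(k + 1).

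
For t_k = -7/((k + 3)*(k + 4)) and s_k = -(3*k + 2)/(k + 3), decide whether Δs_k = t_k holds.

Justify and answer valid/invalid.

s_(k+1) = (-3*k - 5)/(k + 4)
s_(k+1) − s_k = -7/(k**2 + 7*k + 12)
(s_(k+1) − s_k) − t_k = 0

Valid: the claim telescopes to t_k.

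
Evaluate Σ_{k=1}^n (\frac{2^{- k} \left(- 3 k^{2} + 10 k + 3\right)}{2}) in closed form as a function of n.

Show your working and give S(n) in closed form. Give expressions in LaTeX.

S(n) = 2^{- n - 1} \left(5 \cdot 2^{n} + 3 n^{2} + 2 n - 5\right)

Ratio r(k) = (3*k**2 - 4*k - 10)/(2*(3*k**2 - 10*k - 3)).
A = 1/2, B = 1, C = k**2 - 10*k/3 - 1.
f must satisfy (1/2)·f(k+1) − (1)·f(k) = k**2 - 10*k/3 - 1.
d = 2 from the (0,0,2) case.
Solving with deg f ≤ 2: f(k) = -2*(k - 2)*(3*k + 2)/3.
Certificate R = B(k−1)f/C = -2*(k - 2)*(3*k + 2)/(3*k**2 - 10*k - 3) gives s_k = (3*k**2 - 4*k - 4)/2**k.
s_(k+1) − s_k = (-3*k**2 + 10*k + 3)/(2*2**k) = t_k.
Telescope: S(n) = s_(n+1) − s_(1) = 2**(-n - 1)*(3*n**2 + 2*n - 5) − (-5/2) = 2**(-n - 1)*(5*2**n + 3*n**2 + 2*n - 5).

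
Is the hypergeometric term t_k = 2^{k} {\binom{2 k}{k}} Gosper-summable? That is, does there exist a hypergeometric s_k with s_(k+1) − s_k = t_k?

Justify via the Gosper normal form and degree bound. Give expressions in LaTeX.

No. Not Gosper-summable.

r(k) = 4*(2*k + 1)/(k + 1) after simplifying.
Normal form (A,B,C) = (8*k + 4, k + 1, 1).
f must satisfy (8*k + 4)·f(k+1) − (k)·f(k) = 1.
Degrees (1,1,0) ⇒ d ≤ -1.
deg f ≤ -1 is impossible — no certificate.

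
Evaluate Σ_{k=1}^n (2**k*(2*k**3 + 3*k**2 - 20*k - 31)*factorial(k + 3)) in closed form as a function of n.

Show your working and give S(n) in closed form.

The ratio is 2*(2*k**4 + 17*k**3 + 28*k**2 - 78*k - 184)/(2*k**3 + 3*k**2 - 20*k - 31).
Normal form (A,B,C) = (2*k + 8, 1, k**3 + 3*k**2/2 - 10*k - 31/2).
Need (2*k + 8)·f(k+1) − (1)·f(k) = k**3 + 3*k**2/2 - 10*k - 31/2.
Degrees (1,0,3) ⇒ d ≤ 2.
Solve for f: f(k) = (k**2 - 4*k - 1)/2 (degree 2 ≤ 2).
Then R = B(k−1)f/C = (k**2 - 4*k - 1)/(2*k**3 + 3*k**2 - 20*k - 31), so s_k = R(k)·t_k = 2**k*(k**2 - 4*k - 1)*factorial(k + 3).
s_(k+1) − s_k = 2**k*(2*k**3 + 3*k**2 - 20*k - 31)*factorial(k + 3) = t_k.
Evaluate: s_(n+1) = 2**(n + 1)*(n**2 - 2*n - 4)*factorial(n + 4); subtract s_(1) = -192 ⇒ S(n) = 2*2**n*n**2*factorial(n + 4) - 4*2**n*n*factorial(n + 4) - 8*2**n*factorial(n + 4) + 192.

S(n) = 2*2**n*n**2*factorial(n + 4) - 4*2**n*n*factorial(n + 4) - 8*2**n*factorial(n + 4) + 192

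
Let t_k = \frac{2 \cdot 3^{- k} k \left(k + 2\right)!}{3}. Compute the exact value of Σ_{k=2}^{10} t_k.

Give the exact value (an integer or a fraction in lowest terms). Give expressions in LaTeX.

Σ = 51247312/729

The ratio is (k + 1)*(k + 3)/(3*k).
Factor: A=k/3 + 1; B=1; C=k.
Solve (k/3 + 1)·f(k+1) − (1)·f(k) = k.
deg f ≤ 0 (via 1,0,1).
Match coefficients ⇒ f(k) = 3.
R(k) = B(k−1)·f(k)/C(k) = 3/k; s_k = R·t_k = 2*factorial(k + 2)/3**k.
Check: Δs_k = 2*k*factorial(k + 2)/(3*3**k). ✓
Evaluate s at k=11 and k=2: 51251200/729 and 16/3; difference 51247312/729.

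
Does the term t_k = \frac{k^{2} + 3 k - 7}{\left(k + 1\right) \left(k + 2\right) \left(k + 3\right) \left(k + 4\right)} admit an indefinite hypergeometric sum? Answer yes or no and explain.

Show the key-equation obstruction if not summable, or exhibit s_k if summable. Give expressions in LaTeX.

Yes. s_k = \frac{k \left(- k^{2} - 12 k - 29\right)}{6 \left(k + 1\right) \left(k + 2\right) \left(k + 3\right)}.

Step 1: r(k) = (k + 1)*(3*k + (k + 1)**2 - 4)/((k + 5)*(k**2 + 3*k - 7)).
Factor: A=k + 1; B=k + 5; C=k**2 + 3*k - 7.
f must satisfy (k + 1)·f(k+1) − (k + 4)·f(k) = k**2 + 3*k - 7.
Degrees (1,1,2) ⇒ d ≤ 3.
Solve for f: f(k) = -k*(k**2 + 12*k + 29)/6 (degree 3 ≤ 3).
R(k) = B(k−1)·f(k)/C(k) = -k*(k + 4)*(k**2 + 12*k + 29)/(6*(k**2 + 3*k - 7)); s_k = R·t_k = k*(-k**2 - 12*k - 29)/(6*(k + 1)*(k + 2)*(k + 3)).
Verify: (k**2 + 3*k - 7)/(k**4 + 10*k**3 + 35*k**2 + 50*k + 24) matches t_k.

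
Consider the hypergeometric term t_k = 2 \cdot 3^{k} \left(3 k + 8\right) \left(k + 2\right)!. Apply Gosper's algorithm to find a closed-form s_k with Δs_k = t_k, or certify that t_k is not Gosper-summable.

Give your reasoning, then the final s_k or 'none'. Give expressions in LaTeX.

Step 1: r(k) = 3*(k + 3)*(3*k + 11)/(3*k + 8).
So A=3*k + 9 and B=1, with C=k + 8/3.
Solve (3*k + 9)·f(k+1) − (1)·f(k) = k + 8/3.
From deg A=1, deg B=0, deg C=1: d=0.
A polynomial solution: f(k) = 1/3.
Certificate R = B(k−1)f/C = 1/(3*k + 8) gives s_k = 2*3**k*factorial(k + 2).
Δs = 2*3**k*(3*k + 8)*factorial(k + 2), as required.

s_k = 2 \cdot 3^{k} \left(k + 2\right)!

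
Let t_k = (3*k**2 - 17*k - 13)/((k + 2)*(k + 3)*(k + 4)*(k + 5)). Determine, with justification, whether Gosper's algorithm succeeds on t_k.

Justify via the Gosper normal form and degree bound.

Ratio r(k) = (k + 2)*(17*k - 3*(k + 1)**2 + 30)/((k + 6)*(-3*k**2 + 17*k + 13)).
Factor: A=k + 2; B=k + 6; C=k**2 - 17*k/3 - 13/3.
Key eq: (k + 2)·f(k+1) = (k + 5)·f(k) + (k**2 - 17*k/3 - 13/3).
Degrees (1,1,2) ⇒ d ≤ 3.
Solving with deg f ≤ 3: f(k) = -k*(k**2 + 33*k + 18)/24.
So s_k = (B(k−1)f/C)·t_k = (-k*(k + 5)*(k**2 + 33*k + 18)/(8*(3*k**2 - 17*k - 13)))·t_k = k*(-k**2 - 33*k - 18)/(8*(k + 2)*(k + 3)*(k + 4)).
Verify: (3*k**2 - 17*k - 13)/(k**4 + 14*k**3 + 71*k**2 + 154*k + 120) matches t_k.

Yes. s_k = k*(-k**2 - 33*k - 18)/(8*(k + 2)*(k + 3)*(k + 4)).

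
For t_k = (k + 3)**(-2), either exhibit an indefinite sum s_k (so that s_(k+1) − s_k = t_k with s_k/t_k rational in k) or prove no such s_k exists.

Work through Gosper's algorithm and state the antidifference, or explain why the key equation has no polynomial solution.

r(k) = (k + 3)**2/(k + 4)**2 after simplifying.
A = k**2 + 6*k + 9, B = k**2 + 8*k + 16, C = 1.
f must satisfy (k**2 + 6*k + 9)·f(k+1) − (k**2 + 6*k + 9)·f(k) = 1.
Degrees (2,2,0) ⇒ d ≤ 0.
Write f(k) = c0. Then LHS − RHS = -1, requiring -1 = 0: contradictory. No certificate.

none (Gosper's algorithm certifies no s_k)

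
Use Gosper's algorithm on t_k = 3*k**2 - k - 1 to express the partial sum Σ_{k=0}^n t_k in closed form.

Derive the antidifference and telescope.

Compute t_(k+1)/t_k: get (k - 3*(k + 1)**2 + 2)/(-3*k**2 + k + 1).
Factor: A=1; B=1; C=k**2 - k/3 - 1/3.
f must satisfy (1)·f(k+1) − (1)·f(k) = k**2 - k/3 - 1/3.
deg f ≤ 3 (via 0,0,2).
Solving with deg f ≤ 3: f(k) = k**2*(k - 2)/3.
R(k) = B(k−1)·f(k)/C(k) = k**2*(k - 2)/(3*k**2 - k - 1); s_k = R·t_k = k**2*(k - 2).
Verify: 3*k**2 - k - 1 matches t_k.
Evaluate: s_(n+1) = n**3 + n**2 - n - 1; subtract s_(0) = 0 ⇒ S(n) = n**3 + n**2 - n - 1.

S(n) = n**3 + n**2 - n - 1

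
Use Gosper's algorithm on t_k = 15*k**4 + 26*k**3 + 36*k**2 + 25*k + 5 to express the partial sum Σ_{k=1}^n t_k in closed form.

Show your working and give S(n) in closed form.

S(n) = n*(3*n**4 + 14*n**3 + 30*n**2 + 37*n + 23)

Compute t_(k+1)/t_k: get (15*k**4 + 86*k**3 + 204*k**2 + 235*k + 107)/(15*k**4 + 26*k**3 + 36*k**2 + 25*k + 5).
Factor: A=1; B=1; C=k**4 + 26*k**3/15 + 12*k**2/5 + 5*k/3 + 1/3.
Key eq: (1)·f(k+1) = (1)·f(k) + (k**4 + 26*k**3/15 + 12*k**2/5 + 5*k/3 + 1/3).
Bound: deg f ≤ 5.
A polynomial solution: f(k) = k*(3*k + 2)*(k**3 - k**2 + 2*k - 1)/15.
R(k) = B(k−1)·f(k)/C(k) = k*(3*k + 2)*(k**3 - k**2 + 2*k - 1)/(15*k**4 + 26*k**3 + 36*k**2 + 25*k + 5); s_k = R·t_k = k*(3*k**4 - k**3 + 4*k**2 + k - 2).
Verify: 15*k**4 + 26*k**3 + 36*k**2 + 25*k + 5 matches t_k.
Σ_(k=1)^n t_k = s_(n+1) − s_(1) = (3*n**5 + 14*n**4 + 30*n**3 + 37*n**2 + 23*n + 5) − (5), i.e. n*(3*n**4 + 14*n**3 + 30*n**2 + 37*n + 23).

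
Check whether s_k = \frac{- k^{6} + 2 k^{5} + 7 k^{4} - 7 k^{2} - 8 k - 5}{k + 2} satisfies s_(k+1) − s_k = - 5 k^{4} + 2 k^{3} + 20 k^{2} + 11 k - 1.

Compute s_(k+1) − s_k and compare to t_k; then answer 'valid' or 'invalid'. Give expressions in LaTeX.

Invalid: residual \frac{4 k^{5} + 11 k^{4} - 20 k^{3} - 55 k^{2} - 24 k - 3}{k^{2} + 5 k + 6} ≠ 0.

s_(k+1) = (-k**6 - 4*k**5 + 2*k**4 + 28*k**3 + 40*k**2 + 10*k - 12)/(k + 3)
s_(k+1) − s_k = (-5*k**6 - 19*k**5 + 11*k**4 + 103*k**3 + 119*k**2 + 37*k - 9)/(k**2 + 5*k + 6)
(s_(k+1) − s_k) − t_k = (4*k**5 + 11*k**4 - 20*k**3 - 55*k**2 - 24*k - 3)/(k**2 + 5*k + 6)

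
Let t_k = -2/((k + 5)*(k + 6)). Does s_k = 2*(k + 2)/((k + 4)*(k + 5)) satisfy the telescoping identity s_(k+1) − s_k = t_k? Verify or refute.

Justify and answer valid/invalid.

Invalid: residual 8/(k**3 + 15*k**2 + 74*k + 120) ≠ 0.

s_(k+1) = 2*(k + 3)/((k + 5)*(k + 6))
s_(k+1) − s_k = -2*k/(k**3 + 15*k**2 + 74*k + 120)
(s_(k+1) − s_k) − t_k = 8/(k**3 + 15*k**2 + 74*k + 120)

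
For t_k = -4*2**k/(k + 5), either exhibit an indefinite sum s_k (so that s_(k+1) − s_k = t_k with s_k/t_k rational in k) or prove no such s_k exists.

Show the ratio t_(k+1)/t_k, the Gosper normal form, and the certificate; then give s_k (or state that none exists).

The ratio is 2*(k + 5)/(k + 6).
A = 2*k + 10, B = k + 6, C = 1.
Set up (2*k + 10)·f(k+1) − (k + 5)·f(k) − (1) = 0.
deg f ≤ -1 (via 1,1,0).
Bound -1 < 0, so the key equation has no polynomial solution.

none (Gosper's algorithm certifies no s_k)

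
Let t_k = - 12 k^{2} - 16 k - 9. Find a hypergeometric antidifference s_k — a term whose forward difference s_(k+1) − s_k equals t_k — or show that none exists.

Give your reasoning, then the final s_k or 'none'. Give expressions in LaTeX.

s_k = k \left(- 4 k^{2} - 2 k - 3\right)

t_(k+1)/t_k = (12*k**2 + 40*k + 37)/(12*k**2 + 16*k + 9).
Take A(k)=1, B(k)=1, C(k)=k**2 + 4*k/3 + 3/4.
Set up (1)·f(k+1) − (1)·f(k) − (k**2 + 4*k/3 + 3/4) = 0.
deg f ≤ 3 (via 0,0,2).
Solve for f: f(k) = k*(4*k**2 + 2*k + 3)/12 (degree 3 ≤ 3).
R(k) = B(k−1)·f(k)/C(k) = k*(4*k**2 + 2*k + 3)/(12*k**2 + 16*k + 9); s_k = R·t_k = k*(-4*k**2 - 2*k - 3).
Check: Δs_k = -12*k**2 - 16*k - 9. ✓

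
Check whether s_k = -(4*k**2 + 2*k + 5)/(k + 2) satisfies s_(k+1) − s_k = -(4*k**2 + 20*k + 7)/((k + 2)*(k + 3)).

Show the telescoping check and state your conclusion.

valid (s_(k+1) − s_k reduces to t_k)

s_(k+1) = (-4*k**2 - 10*k - 11)/(k + 3)
s_(k+1) − s_k = (-4*k**2 - 20*k - 7)/(k**2 + 5*k + 6)
(s_(k+1) − s_k) − t_k = 0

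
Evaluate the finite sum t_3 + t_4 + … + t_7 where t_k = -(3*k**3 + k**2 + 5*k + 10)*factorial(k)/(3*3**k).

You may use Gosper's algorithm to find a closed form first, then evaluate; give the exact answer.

Σ = -878186/729

Ratio r(k) = (k + 1)*(5*k + 3*(k + 1)**3 + (k + 1)**2 + 15)/(3*(3*k**3 + k**2 + 5*k + 10)).
A = k/3 + 1/3, B = 1, C = k**3 + k**2/3 + 5*k/3 + 10/3.
Solve (k/3 + 1/3)·f(k+1) − (1)·f(k) = k**3 + k**2/3 + 5*k/3 + 10/3.
deg f ≤ 2 (via 1,0,3).
A polynomial solution: f(k) = 3*k**2 + k - 3.
R(k) = B(k−1)·f(k)/C(k) = 3*(3*k**2 + k - 3)/(3*k**3 + k**2 + 5*k + 10); s_k = R·t_k = -(3*k**2 + k - 3)*factorial(k)/3**k.
Δs = -(3*k**3 + k**2 + 5*k + 10)*factorial(k)/(3*3**k), as required.
Σ_(k=3)^(7) t_k = s_(8) − s_(3) = -882560/729 − (-6) = -878186/729.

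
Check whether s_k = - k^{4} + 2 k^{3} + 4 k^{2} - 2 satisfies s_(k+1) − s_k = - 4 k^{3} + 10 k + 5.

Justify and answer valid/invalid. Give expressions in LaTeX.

s_(k+1) = -k**4 - 2*k**3 + 4*k**2 + 10*k + 3
s_(k+1) − s_k = -4*k**3 + 10*k + 5
(s_(k+1) − s_k) − t_k = 0

Valid — Δs_k = t_k.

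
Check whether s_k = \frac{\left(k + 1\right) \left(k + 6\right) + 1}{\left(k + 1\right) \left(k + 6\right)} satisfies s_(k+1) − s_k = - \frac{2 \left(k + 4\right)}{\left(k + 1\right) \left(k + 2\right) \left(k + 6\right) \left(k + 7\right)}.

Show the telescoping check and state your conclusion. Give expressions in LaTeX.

s_(k+1) = ((k + 2)*(k + 7) + 1)/((k + 2)*(k + 7))
s_(k+1) − s_k = 2*(-k - 4)/(k**4 + 16*k**3 + 83*k**2 + 152*k + 84)
(s_(k+1) − s_k) − t_k = 0

Valid — Δs_k = t_k.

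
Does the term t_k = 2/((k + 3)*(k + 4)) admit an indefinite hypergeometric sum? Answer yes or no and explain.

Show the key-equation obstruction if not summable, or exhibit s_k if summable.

Yes. s_k = 2*k/(3*(k + 3)).

The ratio is (k + 3)/(k + 5).
Factor: A=k + 3; B=k + 5; C=1.
Set up (k + 3)·f(k+1) − (k + 4)·f(k) − (1) = 0.
From deg A=1, deg B=1, deg C=0: d=1.
Solve for f: f(k) = k/3 (degree 1 ≤ 1).
Certificate R = B(k−1)f/C = k*(k + 4)/3 gives s_k = 2*k/(3*(k + 3)).
Check: Δs_k = 2/(k**2 + 7*k + 12). ✓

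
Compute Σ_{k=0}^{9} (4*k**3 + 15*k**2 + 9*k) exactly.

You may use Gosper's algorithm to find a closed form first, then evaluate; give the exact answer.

Σ = 12780

t_(k+1)/t_k = (4*k**3 + 27*k**2 + 51*k + 28)/(k*(4*k**2 + 15*k + 9)).
So A=1 and B=1, with C=k**3 + 15*k**2/4 + 9*k/4.
Set up (1)·f(k+1) − (1)·f(k) − (k**3 + 15*k**2/4 + 9*k/4) = 0.
From deg A=0, deg B=0, deg C=3: d=4.
Coefficient equations give f(k) = k*(k - 1)*(k**2 + 4*k + 2)/4.
Then R = B(k−1)f/C = (k - 1)*(k**2 + 4*k + 2)/((k + 3)*(4*k + 3)), so s_k = R(k)·t_k = k*(k**3 + 3*k**2 - 2*k - 2).
Δs = k*(4*k**2 + 15*k + 9), as required.
Telescoping: Σ = s_(10) − s_(0) = 12780 − (0) = 12780.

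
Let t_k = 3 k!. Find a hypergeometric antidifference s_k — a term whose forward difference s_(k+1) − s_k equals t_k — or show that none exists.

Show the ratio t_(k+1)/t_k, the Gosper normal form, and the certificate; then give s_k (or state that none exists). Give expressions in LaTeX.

r(k) = k + 1 after simplifying.
Normal form (A,B,C) = (k + 1, 1, 1).
Solve (k + 1)·f(k+1) − (1)·f(k) = 1.
Degrees (1,0,0) ⇒ d ≤ -1.
Bound -1 < 0, so the key equation has no polynomial solution.

not Gosper-summable; s_k does not exist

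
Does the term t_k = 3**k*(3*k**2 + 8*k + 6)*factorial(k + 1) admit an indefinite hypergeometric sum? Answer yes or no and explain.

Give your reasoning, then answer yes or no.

Yes. s_k = 3**k*k*factorial(k + 1).

r(k) = 3*(3*k**3 + 20*k**2 + 45*k + 34)/(3*k**2 + 8*k + 6) after simplifying.
Take A(k)=3*k + 6, B(k)=1, C(k)=k**2 + 8*k/3 + 2.
f must satisfy (3*k + 6)·f(k+1) − (1)·f(k) = k**2 + 8*k/3 + 2.
deg f ≤ 1 (via 1,0,2).
Solve for f: f(k) = k/3 (degree 1 ≤ 1).
Certificate R = B(k−1)f/C = k/(3*k**2 + 8*k + 6) gives s_k = 3**k*k*factorial(k + 1).
Verify: 3**k*(3*k**2 + 8*k + 6)*factorial(k + 1) matches t_k.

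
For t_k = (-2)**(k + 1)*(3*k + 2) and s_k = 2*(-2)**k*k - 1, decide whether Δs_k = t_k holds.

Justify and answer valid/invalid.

Valid — Δs_k = t_k.

s_(k+1) = -4*(-2)**k*(k + 1) - 1
s_(k+1) − s_k = (-2)**(k + 1)*(3*k + 2)
(s_(k+1) − s_k) − t_k = 0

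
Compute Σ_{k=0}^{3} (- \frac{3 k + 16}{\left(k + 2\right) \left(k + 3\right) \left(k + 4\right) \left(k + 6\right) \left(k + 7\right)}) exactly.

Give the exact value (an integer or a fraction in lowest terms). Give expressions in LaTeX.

Compute t_(k+1)/t_k: get (k + 2)*(k + 6)*(3*k + 19)/((k + 5)*(k + 8)*(3*k + 16)).
Gosper form: A/B · C(k+1)/C(k) with A=k + 2, B=k + 8, C=k**2 + 31*k/3 + 80/3.
Key eq: (k + 2)·f(k+1) = (k + 7)·f(k) + (k**2 + 31*k/3 + 80/3).
deg f ≤ 5 (via 1,1,2).
Solving with deg f ≤ 5: f(k) = k*(k + 4)*(k + 5)*(k**2 + 11*k + 36)/108.
R(k) = B(k−1)·f(k)/C(k) = k*(k + 4)*(k + 7)*(k**2 + 11*k + 36)/(36*(3*k + 16)); s_k = R·t_k = k*(-k**2 - 11*k - 36)/(36*(k**3 + 11*k**2 + 36*k + 36)).
Verify: (-3*k - 16)/(k**5 + 22*k**4 + 185*k**3 + 740*k**2 + 1404*k + 1008) matches t_k.
Evaluate s at k=4 and k=0: -8/315 and 0; difference -8/315.

Σ = -8/315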